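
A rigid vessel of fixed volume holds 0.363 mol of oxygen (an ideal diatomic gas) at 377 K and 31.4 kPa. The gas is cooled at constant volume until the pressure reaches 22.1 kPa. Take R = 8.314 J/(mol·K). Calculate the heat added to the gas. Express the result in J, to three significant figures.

Constant volume ⇒ W = 0, so Q = ΔU = nCᵥΔT with Cᵥ = 5R/2 = 20.79 J/(mol·K).
At constant V, T₂/T₁ = P₂/P₁ ⇒ ΔT = T₁(P₂/P₁ − 1) = 377·(22.1/31.4 − 1) = -111.7 K.
ΔU = (0.363)(20.79)(-111.7) = -842.5 J.

Q ≈ -842 J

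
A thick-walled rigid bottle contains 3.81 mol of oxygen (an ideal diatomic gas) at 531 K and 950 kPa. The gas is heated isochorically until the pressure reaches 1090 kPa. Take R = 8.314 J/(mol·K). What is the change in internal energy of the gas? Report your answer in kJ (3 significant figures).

Constant volume ⇒ W = 0, so Q = ΔU = nCᵥΔT with Cᵥ = 5R/2 = 20.79 J/(mol·K).
At constant V, T₂/T₁ = P₂/P₁ ⇒ ΔT = T₁(P₂/P₁ − 1) = 531·(1090/950 − 1) = 78.25 K.
ΔU = (3.81)(20.79)(78.25) = 6197 J.

ΔU ≈ 6.20 kJ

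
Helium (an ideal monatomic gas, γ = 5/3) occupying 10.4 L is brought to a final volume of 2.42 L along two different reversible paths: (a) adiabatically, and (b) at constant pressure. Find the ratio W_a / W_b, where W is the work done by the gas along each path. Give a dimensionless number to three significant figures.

Path (a) adiabatic: W = P₁V₁(1 − (V₁/V₂)^(γ−1))/(γ−1) → W_a/(P₁V₁) = -2.465.
Path (b) isobaric: W = P₁(V₂ − V₁) → W_b/(P₁V₁) = -0.7673.
W_a / W_b = -2.465 / -0.7673 = 3.212.

W_a / W_b ≈ 3.21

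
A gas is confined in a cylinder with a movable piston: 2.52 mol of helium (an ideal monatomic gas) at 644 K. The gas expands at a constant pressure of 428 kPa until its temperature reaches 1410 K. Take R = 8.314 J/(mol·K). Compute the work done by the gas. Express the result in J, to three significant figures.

Isobaric: W = P ΔV = nR ΔT.
W = (2.52)(8.314)(1410 − 644) = 16049 J.

W ≈ 16000 J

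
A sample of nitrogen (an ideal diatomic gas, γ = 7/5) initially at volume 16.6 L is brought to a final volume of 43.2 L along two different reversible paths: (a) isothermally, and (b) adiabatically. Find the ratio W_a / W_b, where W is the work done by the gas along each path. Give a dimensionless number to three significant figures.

Path (a) isothermal: W = P₁V₁ ln(V₂/V₁) → W_a/(P₁V₁) = 0.9564.
Path (b) adiabatic: W = P₁V₁(1 − (V₁/V₂)^(γ−1))/(γ−1) → W_b/(P₁V₁) = 0.7947.
W_a / W_b = 0.9564 / 0.7947 = 1.203.

W_a / W_b ≈ 1.20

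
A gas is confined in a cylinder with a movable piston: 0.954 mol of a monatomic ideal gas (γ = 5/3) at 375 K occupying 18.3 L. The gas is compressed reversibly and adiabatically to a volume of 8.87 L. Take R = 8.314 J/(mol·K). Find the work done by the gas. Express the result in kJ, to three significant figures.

W ≈ -2.77 kJ

Adiabatic: TV^(γ−1) = const with γ = 5/3.
T₂ = T₁ (V₁/V₂)^(γ−1) = 375 × (18.3/8.87)^0.667 = 375 × 1.621 = 607.7 K.
W_by = nCᵥ(T₁ − T₂) = (0.954)(12.47)(375 − 607.7) = -2769 J.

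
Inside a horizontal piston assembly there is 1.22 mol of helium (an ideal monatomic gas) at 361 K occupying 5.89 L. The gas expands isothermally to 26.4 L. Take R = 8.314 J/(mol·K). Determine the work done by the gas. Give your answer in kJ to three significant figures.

W ≈ 5.49 kJ

Isothermal: W = nRT ln(V₂/V₁).
W = (1.22)(8.314)(361) × ln(26.4/5.89)
  = 3662 × 1.5
W_by_gas = 5493 J.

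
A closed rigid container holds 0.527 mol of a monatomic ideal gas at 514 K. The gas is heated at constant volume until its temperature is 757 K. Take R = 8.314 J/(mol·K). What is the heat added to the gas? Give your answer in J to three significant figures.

Q ≈ 1600 J

Constant volume ⇒ W = 0, so Q = ΔU = nCᵥΔT with Cᵥ = 3R/2 = 12.47 J/(mol·K).
ΔU = (0.527)(12.47)(757 − 514) = 1597 J.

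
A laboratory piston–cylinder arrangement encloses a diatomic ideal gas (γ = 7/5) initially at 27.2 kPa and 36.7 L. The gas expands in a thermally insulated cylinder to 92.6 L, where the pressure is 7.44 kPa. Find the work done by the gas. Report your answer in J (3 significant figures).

Adiabatic: W = (P₁V₁ − P₂V₂)/(γ − 1) with γ = 7/5.
P₁V₁ = 998.2 J, P₂V₂ = 688.9 J.
W = (998.2 − 688.9) / 0.4 = 773.2 J.

W ≈ 773 J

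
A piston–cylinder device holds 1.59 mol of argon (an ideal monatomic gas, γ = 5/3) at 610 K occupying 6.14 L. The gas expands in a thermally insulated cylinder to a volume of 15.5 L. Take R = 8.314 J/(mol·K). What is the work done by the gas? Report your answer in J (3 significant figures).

Adiabatic: TV^(γ−1) = const with γ = 5/3.
T₂ = T₁ (V₁/V₂)^(γ−1) = 610 × (6.14/15.5)^0.667 = 610 × 0.5394 = 329 K.
W_by = nCᵥ(T₁ − T₂) = (1.59)(12.47)(610 − 329) = 5572 J.

W ≈ 5570 J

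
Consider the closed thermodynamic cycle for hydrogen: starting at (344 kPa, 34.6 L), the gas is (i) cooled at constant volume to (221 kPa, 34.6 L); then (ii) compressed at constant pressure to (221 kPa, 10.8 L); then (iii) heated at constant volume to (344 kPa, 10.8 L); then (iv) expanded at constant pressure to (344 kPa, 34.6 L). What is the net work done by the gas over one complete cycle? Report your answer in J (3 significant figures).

W_net ≈ 2930 J

Constant-volume legs do no work.
W(ii) = (221)(10.8 − 34.6) = -5260 J; W(iv) = (344)(34.6 − 10.8) = 8187 J.
W_net = -5260 + 8187 = 2927 J (the clockwise enclosed area).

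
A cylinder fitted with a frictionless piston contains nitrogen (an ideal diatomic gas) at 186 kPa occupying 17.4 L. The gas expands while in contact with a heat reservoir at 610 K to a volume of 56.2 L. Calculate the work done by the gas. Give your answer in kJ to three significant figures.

Isothermal: W = nRT ln(V₂/V₁) = P₁V₁ ln(V₂/V₁).
P₁V₁ = (186 kPa)(17.4 L) = 3236 J.
W = 3236 × ln(56.2/17.4) = 3236 × 1.172
W_by_gas = 3795 J.

W ≈ 3.79 kJ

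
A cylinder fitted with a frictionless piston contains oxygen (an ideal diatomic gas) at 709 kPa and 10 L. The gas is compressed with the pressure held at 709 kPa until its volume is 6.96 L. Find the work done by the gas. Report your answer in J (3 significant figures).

Isobaric: W = P ΔV.
W = (709 kPa)(6.96 − 10 L) = (709)(-3.04) = -2155 J.

W ≈ -2160 J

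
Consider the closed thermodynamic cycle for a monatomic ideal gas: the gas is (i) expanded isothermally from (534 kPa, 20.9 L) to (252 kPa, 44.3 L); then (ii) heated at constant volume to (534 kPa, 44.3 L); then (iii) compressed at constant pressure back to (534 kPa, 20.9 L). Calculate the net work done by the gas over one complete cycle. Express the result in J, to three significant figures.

Leg (i): W = PᵢVᵢ ln(V_f/Vᵢ) = (11161) ln(44.3/20.9) = 8384 J.
Leg (ii): W = 0.
Leg (iii): W = PΔV = (534)(20.9 − 44.3) = -12496 J.
W_net = 8384 − 12496 = -4111 J.

W_net ≈ -4110 J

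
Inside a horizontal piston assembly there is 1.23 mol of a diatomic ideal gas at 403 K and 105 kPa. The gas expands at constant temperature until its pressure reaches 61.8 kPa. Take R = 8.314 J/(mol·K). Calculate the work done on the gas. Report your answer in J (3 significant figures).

W ≈ -2180 J

Isothermal process: W = nRT ln(V₂/V₁) = nRT ln(P₁/P₂).
W = (1.23)(8.314)(403) × ln(105/61.8)
  = 4121 × ln(1.699) = 4121 × 0.5301
W_by_gas = 2184 J; work on gas = −W_by = -2184 J.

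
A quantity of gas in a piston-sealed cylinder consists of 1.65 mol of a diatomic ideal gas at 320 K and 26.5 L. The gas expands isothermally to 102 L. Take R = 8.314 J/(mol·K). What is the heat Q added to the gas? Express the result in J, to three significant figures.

Q ≈ 5920 J

Isothermal ⇒ ΔU = 0, so Q = W = nRT ln(V₂/V₁).
Q = (1.65)(8.314)(320) ln(102/26.5) = 4390 × 1.348 = 5917 J.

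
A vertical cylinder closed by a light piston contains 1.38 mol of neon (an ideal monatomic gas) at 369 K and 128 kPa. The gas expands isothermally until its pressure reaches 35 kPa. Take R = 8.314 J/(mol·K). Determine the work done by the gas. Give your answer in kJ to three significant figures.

Isothermal process: W = nRT ln(V₂/V₁) = nRT ln(P₁/P₂).
W = (1.38)(8.314)(369) × ln(128/35)
  = 4234 × ln(3.657) = 4234 × 1.297
W_by_gas = 5490 J.

W ≈ 5.49 kJ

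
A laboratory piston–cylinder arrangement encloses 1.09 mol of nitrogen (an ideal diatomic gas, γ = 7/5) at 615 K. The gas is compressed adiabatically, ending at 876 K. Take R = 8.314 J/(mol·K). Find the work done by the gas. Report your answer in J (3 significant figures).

W ≈ -5910 J

Adiabatic ⇒ Q = 0, so W_by = −ΔU = nCᵥ(T₁ − T₂).
Cᵥ = 5R/2 = 20.79 J/(mol·K).
W = (1.09)(20.79)(615 − 876) = -5913 J.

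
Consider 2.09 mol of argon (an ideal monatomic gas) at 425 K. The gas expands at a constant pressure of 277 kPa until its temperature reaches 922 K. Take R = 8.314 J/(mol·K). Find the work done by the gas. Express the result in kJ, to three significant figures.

W ≈ 8.64 kJ

Isobaric: W = P ΔV = nR ΔT.
W = (2.09)(8.314)(922 − 425) = 8636 J.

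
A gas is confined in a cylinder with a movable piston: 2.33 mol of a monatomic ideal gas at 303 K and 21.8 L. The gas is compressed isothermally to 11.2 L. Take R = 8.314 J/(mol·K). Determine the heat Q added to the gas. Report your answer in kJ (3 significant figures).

Q ≈ -3.91 kJ

Isothermal ⇒ ΔU = 0, so Q = W = nRT ln(V₂/V₁).
Q = (2.33)(8.314)(303) ln(11.2/21.8) = 5870 × -0.666 = -3909 J.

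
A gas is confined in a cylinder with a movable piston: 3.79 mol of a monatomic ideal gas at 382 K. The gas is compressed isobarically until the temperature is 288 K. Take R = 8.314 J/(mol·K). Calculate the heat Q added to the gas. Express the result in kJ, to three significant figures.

Q ≈ -7.40 kJ

Isobaric: W = nRΔT = (3.79)(8.314)(-94) = -2962 J.
ΔU = nCᵥΔT with Cᵥ = 3R/2: ΔU = (3.79)(12.47)(-94) = -4443 J.
Q = ΔU + W = -4443 − 2962 = -7405 J.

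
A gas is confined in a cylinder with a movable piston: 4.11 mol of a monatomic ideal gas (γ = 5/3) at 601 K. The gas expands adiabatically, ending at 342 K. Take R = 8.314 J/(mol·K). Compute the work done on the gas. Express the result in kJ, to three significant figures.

Adiabatic ⇒ Q = 0, so W_by = −ΔU = nCᵥ(T₁ − T₂).
Cᵥ = 3R/2 = 12.47 J/(mol·K).
W = (4.11)(12.47)(601 − 342) = 13275 J.
Work on gas = −W_by = -13275 J.

W ≈ -13.3 kJ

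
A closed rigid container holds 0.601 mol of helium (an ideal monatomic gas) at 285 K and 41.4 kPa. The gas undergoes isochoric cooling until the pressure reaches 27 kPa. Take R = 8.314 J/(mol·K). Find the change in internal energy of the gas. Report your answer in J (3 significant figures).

Constant volume ⇒ W = 0, so Q = ΔU = nCᵥΔT with Cᵥ = 3R/2 = 12.47 J/(mol·K).
At constant V, T₂/T₁ = P₂/P₁ ⇒ ΔT = T₁(P₂/P₁ − 1) = 285·(27/41.4 − 1) = -99.13 K.
ΔU = (0.601)(12.47)(-99.13) = -743 J.

ΔU ≈ -743 J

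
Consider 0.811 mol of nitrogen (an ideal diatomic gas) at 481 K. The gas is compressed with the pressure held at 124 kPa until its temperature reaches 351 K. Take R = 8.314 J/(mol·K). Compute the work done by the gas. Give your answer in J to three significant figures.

W ≈ -877 J

Isobaric: W = P ΔV = nR ΔT.
W = (0.811)(8.314)(351 − 481) = -876.5 J.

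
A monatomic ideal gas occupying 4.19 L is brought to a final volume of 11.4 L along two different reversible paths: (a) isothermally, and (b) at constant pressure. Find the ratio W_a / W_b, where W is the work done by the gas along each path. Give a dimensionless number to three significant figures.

Path (a) isothermal: W = P₁V₁ ln(V₂/V₁) → W_a/(P₁V₁) = 1.001.
Path (b) isobaric: W = P₁(V₂ − V₁) → W_b/(P₁V₁) = 1.721.
W_a / W_b = 1.001 / 1.721 = 0.5817.

W_a / W_b ≈ 0.582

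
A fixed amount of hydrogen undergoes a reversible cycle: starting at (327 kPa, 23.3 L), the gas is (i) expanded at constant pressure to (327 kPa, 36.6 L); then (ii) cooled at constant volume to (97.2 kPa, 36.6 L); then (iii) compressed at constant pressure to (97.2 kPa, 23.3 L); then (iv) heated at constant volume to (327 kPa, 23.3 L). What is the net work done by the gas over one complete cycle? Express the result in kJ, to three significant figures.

W_net ≈ 3.06 kJ

Constant-volume legs do no work.
W(i) = (327)(36.6 − 23.3) = 4349 J; W(iii) = (97.2)(23.3 − 36.6) = -1293 J.
W_net = 4349 − 1293 = 3056 J (the clockwise enclosed area).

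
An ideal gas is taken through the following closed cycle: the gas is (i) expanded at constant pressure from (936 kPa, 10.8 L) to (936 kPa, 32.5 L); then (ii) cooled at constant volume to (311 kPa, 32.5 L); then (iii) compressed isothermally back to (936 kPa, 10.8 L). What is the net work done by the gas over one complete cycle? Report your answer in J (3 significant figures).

W_net ≈ 9180 J

Leg (i): W = PΔV = (936)(32.5 − 10.8) = 20311 J.
Leg (ii): W = 0.
Leg (iii): W = PᵢVᵢ ln(V_f/Vᵢ) = (10108) ln(10.8/32.5) = -11135 J.
W_net = 20311 − 11135 = 9176 J.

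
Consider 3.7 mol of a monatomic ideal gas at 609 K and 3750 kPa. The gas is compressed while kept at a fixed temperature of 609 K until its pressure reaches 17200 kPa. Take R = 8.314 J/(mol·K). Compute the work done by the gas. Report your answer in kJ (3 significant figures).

Isothermal process: W = nRT ln(V₂/V₁) = nRT ln(P₁/P₂).
W = (3.7)(8.314)(609) × ln(3750/17200)
  = 18734 × ln(0.218) = 18734 × -1.523
W_by_gas = -28535 J.

W ≈ -28.5 kJ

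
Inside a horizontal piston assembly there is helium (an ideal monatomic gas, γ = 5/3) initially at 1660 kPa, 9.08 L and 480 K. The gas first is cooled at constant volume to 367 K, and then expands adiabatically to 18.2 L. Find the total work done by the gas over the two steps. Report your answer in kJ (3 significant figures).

W_total ≈ 6.41 kJ

Step 1 (isochoric): W = 0 (constant volume).
After step 1: P = 1269 kPa (V unchanged).
Step 2 (adiabatic): W = (P₁V₁ − P₂V₂)/(γ−1) = (11524 − 7249)/0.667 = 6413 J.
W_total = 0 + 6413 = 6413 J.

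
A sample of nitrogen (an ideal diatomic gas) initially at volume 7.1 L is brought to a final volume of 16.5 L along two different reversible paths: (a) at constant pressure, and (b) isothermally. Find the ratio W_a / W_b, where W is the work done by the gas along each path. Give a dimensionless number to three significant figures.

W_a / W_b ≈ 1.57

Path (a) isobaric: W = P₁(V₂ − V₁) → W_a/(P₁V₁) = 1.324.
Path (b) isothermal: W = P₁V₁ ln(V₂/V₁) → W_b/(P₁V₁) = 0.8433.
W_a / W_b = 1.324 / 0.8433 = 1.57.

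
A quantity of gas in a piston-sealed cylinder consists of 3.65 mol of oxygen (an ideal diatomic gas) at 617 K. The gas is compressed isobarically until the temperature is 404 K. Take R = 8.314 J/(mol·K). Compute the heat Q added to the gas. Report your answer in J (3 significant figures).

Q ≈ -22600 J

Isobaric: W = nRΔT = (3.65)(8.314)(-213) = -6464 J.
ΔU = nCᵥΔT with Cᵥ = 5R/2: ΔU = (3.65)(20.79)(-213) = -16159 J.
Q = ΔU + W = -16159 − 6464 = -22623 J.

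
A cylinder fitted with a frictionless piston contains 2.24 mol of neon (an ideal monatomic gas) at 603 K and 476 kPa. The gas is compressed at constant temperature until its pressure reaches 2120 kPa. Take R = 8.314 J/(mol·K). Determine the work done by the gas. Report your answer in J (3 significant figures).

Isothermal process: W = nRT ln(V₂/V₁) = nRT ln(P₁/P₂).
W = (2.24)(8.314)(603) × ln(476/2120)
  = 11230 × ln(0.2245) = 11230 × -1.494
W_by_gas = -16775 J.

W ≈ -16800 J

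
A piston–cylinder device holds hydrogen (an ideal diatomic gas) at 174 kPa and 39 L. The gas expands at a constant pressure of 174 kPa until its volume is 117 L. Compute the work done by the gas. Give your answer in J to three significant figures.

Isobaric: W = P ΔV.
W = (174 kPa)(117 − 39 L) = (174)(78) = 13572 J.

W ≈ 13600 J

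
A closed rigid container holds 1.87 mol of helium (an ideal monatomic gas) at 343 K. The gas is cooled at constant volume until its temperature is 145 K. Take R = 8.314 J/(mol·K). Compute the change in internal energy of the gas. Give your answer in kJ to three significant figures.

ΔU ≈ -4.62 kJ

Constant volume ⇒ W = 0, so Q = ΔU = nCᵥΔT with Cᵥ = 3R/2 = 12.47 J/(mol·K).
ΔU = (1.87)(12.47)(145 − 343) = -4618 J.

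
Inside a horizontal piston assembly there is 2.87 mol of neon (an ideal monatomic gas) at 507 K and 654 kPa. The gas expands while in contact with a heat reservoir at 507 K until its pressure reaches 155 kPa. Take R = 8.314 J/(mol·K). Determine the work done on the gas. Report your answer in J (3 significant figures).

W ≈ -17400 J

Isothermal process: W = nRT ln(V₂/V₁) = nRT ln(P₁/P₂).
W = (2.87)(8.314)(507) × ln(654/155)
  = 12098 × ln(4.219) = 12098 × 1.44
W_by_gas = 17417 J; work on gas = −W_by = -17417 J.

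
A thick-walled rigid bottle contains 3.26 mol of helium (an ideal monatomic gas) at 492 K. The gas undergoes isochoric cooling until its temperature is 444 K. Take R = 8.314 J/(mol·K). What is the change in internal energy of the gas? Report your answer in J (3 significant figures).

ΔU ≈ -1950 J

Constant volume ⇒ W = 0, so Q = ΔU = nCᵥΔT with Cᵥ = 3R/2 = 12.47 J/(mol·K).
ΔU = (3.26)(12.47)(444 − 492) = -1951 J.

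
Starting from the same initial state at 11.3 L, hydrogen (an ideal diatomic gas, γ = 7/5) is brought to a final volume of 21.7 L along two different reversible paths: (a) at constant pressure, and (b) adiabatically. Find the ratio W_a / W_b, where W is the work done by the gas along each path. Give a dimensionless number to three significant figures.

W_a / W_b ≈ 1.60

Path (a) isobaric: W = P₁(V₂ − V₁) → W_a/(P₁V₁) = 0.9204.
Path (b) adiabatic: W = P₁V₁(1 − (V₁/V₂)^(γ−1))/(γ−1) → W_b/(P₁V₁) = 0.5743.
W_a / W_b = 0.9204 / 0.5743 = 1.603.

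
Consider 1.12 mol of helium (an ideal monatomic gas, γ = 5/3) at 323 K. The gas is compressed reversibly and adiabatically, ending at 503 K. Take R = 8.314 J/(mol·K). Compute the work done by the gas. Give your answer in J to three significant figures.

W ≈ -2510 J

Adiabatic ⇒ Q = 0, so W_by = −ΔU = nCᵥ(T₁ − T₂).
Cᵥ = 3R/2 = 12.47 J/(mol·K).
W = (1.12)(12.47)(323 − 503) = -2514 J.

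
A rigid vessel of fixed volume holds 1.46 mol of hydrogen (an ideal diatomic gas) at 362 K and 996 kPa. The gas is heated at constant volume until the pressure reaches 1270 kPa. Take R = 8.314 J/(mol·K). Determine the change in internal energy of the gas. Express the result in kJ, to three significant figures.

ΔU ≈ 3.02 kJ

Constant volume ⇒ W = 0, so Q = ΔU = nCᵥΔT with Cᵥ = 5R/2 = 20.79 J/(mol·K).
At constant V, T₂/T₁ = P₂/P₁ ⇒ ΔT = T₁(P₂/P₁ − 1) = 362·(1270/996 − 1) = 99.59 K.
ΔU = (1.46)(20.79)(99.59) = 3022 J.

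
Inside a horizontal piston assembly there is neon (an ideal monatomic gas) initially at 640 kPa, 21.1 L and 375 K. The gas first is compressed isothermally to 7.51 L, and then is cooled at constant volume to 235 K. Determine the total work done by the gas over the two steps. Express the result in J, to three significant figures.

Step 1 (isothermal): W = P₁V₁ ln(V₂/V₁) = (13504) ln(7.51/21.1) = -13950 J.
Step 2 (isochoric): W = 0 (constant volume).
W_total = -13950 + 0 = -13950 J.

W_total ≈ -14000 J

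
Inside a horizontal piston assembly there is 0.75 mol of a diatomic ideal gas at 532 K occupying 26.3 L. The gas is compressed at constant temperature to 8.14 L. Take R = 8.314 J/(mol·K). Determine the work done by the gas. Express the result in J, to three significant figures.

W ≈ -3890 J

Isothermal: W = nRT ln(V₂/V₁).
W = (0.75)(8.314)(532) × ln(8.14/26.3)
  = 3317 × -1.173
W_by_gas = -3890 J.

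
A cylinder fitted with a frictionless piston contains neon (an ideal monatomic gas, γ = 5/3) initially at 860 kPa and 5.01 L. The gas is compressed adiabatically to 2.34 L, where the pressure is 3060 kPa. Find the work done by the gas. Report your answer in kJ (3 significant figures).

Adiabatic: W = (P₁V₁ − P₂V₂)/(γ − 1) with γ = 5/3.
P₁V₁ = 4309 J, P₂V₂ = 7160 J.
W = (4309 − 7160) / 0.6667 = -4278 J.

W ≈ -4.28 kJ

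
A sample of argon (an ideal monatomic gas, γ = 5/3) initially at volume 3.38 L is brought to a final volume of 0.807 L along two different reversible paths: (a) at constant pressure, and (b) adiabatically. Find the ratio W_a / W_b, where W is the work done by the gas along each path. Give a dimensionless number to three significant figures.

W_a / W_b ≈ 0.318

Path (a) isobaric: W = P₁(V₂ − V₁) → W_a/(P₁V₁) = -0.7612.
Path (b) adiabatic: W = P₁V₁(1 − (V₁/V₂)^(γ−1))/(γ−1) → W_b/(P₁V₁) = -2.398.
W_a / W_b = -0.7612 / -2.398 = 0.3175.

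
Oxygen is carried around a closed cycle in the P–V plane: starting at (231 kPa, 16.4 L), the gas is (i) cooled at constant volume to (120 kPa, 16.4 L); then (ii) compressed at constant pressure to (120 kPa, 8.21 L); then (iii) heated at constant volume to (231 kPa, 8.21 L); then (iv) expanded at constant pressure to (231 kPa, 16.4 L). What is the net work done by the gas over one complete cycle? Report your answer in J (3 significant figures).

Constant-volume legs do no work.
W(ii) = (120)(8.21 − 16.4) = -982.8 J; W(iv) = (231)(16.4 − 8.21) = 1892 J.
W_net = -982.8 + 1892 = 909.1 J (the clockwise enclosed area).

W_net ≈ 909 J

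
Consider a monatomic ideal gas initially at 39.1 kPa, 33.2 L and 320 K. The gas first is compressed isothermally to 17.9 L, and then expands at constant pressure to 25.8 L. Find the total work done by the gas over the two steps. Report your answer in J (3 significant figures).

W_total ≈ -229 J

Step 1 (isothermal): W = P₁V₁ ln(V₂/V₁) = (1298) ln(17.9/33.2) = -801.9 J.
After step 1: P = 72.52 kPa, V = 17.9 L, T = 320 K.
Step 2 (isobaric): W = PΔV = (72.52 kPa)(25.8 − 17.9 L) = 572.9 J.
W_total = -801.9 + 572.9 = -229 J.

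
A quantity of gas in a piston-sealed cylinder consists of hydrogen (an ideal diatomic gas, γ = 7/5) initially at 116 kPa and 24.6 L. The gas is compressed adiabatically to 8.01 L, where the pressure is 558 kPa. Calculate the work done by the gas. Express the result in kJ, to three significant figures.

Adiabatic: W = (P₁V₁ − P₂V₂)/(γ − 1) with γ = 7/5.
P₁V₁ = 2854 J, P₂V₂ = 4470 J.
W = (2854 − 4470) / 0.4 = -4040 J.

W ≈ -4.04 kJ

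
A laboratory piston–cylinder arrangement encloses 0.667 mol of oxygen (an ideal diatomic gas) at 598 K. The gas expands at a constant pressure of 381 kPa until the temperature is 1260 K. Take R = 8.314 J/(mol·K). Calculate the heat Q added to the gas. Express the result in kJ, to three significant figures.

Q ≈ 12.8 kJ

Isobaric: W = nRΔT = (0.667)(8.314)(662) = 3671 J.
ΔU = nCᵥΔT with Cᵥ = 5R/2: ΔU = (0.667)(20.79)(662) = 9178 J.
Q = ΔU + W = 9178 + 3671 = 12849 J.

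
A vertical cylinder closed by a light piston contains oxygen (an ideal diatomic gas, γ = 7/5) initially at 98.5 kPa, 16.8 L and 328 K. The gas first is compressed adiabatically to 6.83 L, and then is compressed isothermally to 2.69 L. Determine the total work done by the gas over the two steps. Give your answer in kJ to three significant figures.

W_total ≈ -4.00 kJ

Step 1 (adiabatic): W = (P₁V₁ − P₂V₂)/(γ−1) = (1655 − 2372)/0.4 = -1793 J.
After step 1: P = 347.3 kPa, V = 6.83 L, T = 470.1 K.
Step 2 (isothermal): W = P₁V₁ ln(V₂/V₁) = (2372) ln(2.69/6.83) = -2210 J.
W_total = -1793 − 2210 = -4003 J.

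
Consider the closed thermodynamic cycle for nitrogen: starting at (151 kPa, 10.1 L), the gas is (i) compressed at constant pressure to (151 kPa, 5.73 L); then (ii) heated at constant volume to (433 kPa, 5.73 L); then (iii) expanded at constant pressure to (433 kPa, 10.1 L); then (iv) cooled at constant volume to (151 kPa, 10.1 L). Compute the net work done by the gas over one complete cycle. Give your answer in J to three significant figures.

W_net ≈ 1230 J

Constant-volume legs do no work.
W(i) = (151)(5.73 − 10.1) = -659.9 J; W(iii) = (433)(10.1 − 5.73) = 1892 J.
W_net = -659.9 + 1892 = 1232 J (the clockwise enclosed area).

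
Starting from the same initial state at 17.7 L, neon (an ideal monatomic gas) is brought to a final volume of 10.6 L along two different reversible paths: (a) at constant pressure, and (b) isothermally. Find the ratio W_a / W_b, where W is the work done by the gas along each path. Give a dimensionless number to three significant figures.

W_a / W_b ≈ 0.782

Path (a) isobaric: W = P₁(V₂ − V₁) → W_a/(P₁V₁) = -0.4011.
Path (b) isothermal: W = P₁V₁ ln(V₂/V₁) → W_b/(P₁V₁) = -0.5127.
W_a / W_b = -0.4011 / -0.5127 = 0.7824.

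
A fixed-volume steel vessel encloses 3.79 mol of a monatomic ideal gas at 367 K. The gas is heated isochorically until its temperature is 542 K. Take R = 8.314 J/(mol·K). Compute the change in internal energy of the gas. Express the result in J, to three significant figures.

ΔU ≈ 8270 J

Constant volume ⇒ W = 0, so Q = ΔU = nCᵥΔT with Cᵥ = 3R/2 = 12.47 J/(mol·K).
ΔU = (3.79)(12.47)(542 − 367) = 8271 J.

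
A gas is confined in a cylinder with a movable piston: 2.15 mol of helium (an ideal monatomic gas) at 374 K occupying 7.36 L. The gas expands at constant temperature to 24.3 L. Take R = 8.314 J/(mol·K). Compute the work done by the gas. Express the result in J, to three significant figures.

W ≈ 7990 J

Isothermal: W = nRT ln(V₂/V₁).
W = (2.15)(8.314)(374) × ln(24.3/7.36)
  = 6685 × 1.194
W_by_gas = 7985 J.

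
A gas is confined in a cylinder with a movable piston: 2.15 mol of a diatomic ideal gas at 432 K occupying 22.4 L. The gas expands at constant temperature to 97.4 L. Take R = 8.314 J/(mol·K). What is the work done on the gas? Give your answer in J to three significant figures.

W ≈ -11300 J

Isothermal: W = nRT ln(V₂/V₁).
W = (2.15)(8.314)(432) × ln(97.4/22.4)
  = 7722 × 1.47
W_by_gas = 11350 J; work on gas = −W_by = -11350 J.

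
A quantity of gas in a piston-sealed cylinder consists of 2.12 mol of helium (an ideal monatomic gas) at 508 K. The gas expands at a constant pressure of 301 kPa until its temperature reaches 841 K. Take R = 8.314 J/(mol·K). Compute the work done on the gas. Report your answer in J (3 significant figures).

W ≈ -5870 J

Isobaric: W = P ΔV = nR ΔT.
W = (2.12)(8.314)(841 − 508) = 5869 J.
Work on gas = −W_by = -5869 J.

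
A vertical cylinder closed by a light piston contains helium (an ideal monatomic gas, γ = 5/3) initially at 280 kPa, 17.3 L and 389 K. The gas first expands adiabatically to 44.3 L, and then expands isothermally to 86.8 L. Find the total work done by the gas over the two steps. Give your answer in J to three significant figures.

Step 1 (adiabatic): W = (P₁V₁ − P₂V₂)/(γ−1) = (4844 − 2588)/0.667 = 3384 J.
After step 1: P = 58.42 kPa, V = 44.3 L, T = 207.8 K.
Step 2 (isothermal): W = P₁V₁ ln(V₂/V₁) = (2588) ln(86.8/44.3) = 1741 J.
W_total = 3384 + 1741 = 5125 J.

W_total ≈ 5120 J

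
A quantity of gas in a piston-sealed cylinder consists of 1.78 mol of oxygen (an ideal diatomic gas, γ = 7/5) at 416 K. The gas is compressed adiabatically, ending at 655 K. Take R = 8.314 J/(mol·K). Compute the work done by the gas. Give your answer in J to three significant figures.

Adiabatic ⇒ Q = 0, so W_by = −ΔU = nCᵥ(T₁ − T₂).
Cᵥ = 5R/2 = 20.79 J/(mol·K).
W = (1.78)(20.79)(416 − 655) = -8842 J.

W ≈ -8840 J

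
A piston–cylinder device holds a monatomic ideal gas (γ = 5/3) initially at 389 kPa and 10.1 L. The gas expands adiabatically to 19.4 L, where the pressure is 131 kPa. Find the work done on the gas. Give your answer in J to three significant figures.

Adiabatic: W = (P₁V₁ − P₂V₂)/(γ − 1) with γ = 5/3.
P₁V₁ = 3929 J, P₂V₂ = 2541 J.
W = (3929 − 2541) / 0.6667 = 2081 J.
Work on gas = −W_by = -2081 J.

W ≈ -2080 J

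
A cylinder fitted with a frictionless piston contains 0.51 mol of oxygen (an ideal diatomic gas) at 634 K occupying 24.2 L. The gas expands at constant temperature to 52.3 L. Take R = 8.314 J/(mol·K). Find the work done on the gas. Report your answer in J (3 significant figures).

W ≈ -2070 J

Isothermal: W = nRT ln(V₂/V₁).
W = (0.51)(8.314)(634) × ln(52.3/24.2)
  = 2688 × 0.7706
W_by_gas = 2072 J; work on gas = −W_by = -2072 J.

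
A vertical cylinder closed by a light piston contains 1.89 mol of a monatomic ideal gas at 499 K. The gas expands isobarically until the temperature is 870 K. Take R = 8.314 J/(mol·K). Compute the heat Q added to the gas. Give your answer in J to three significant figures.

Isobaric: W = nRΔT = (1.89)(8.314)(371) = 5830 J.
ΔU = nCᵥΔT with Cᵥ = 3R/2: ΔU = (1.89)(12.47)(371) = 8745 J.
Q = ΔU + W = 8745 + 5830 = 14574 J.

Q ≈ 14600 J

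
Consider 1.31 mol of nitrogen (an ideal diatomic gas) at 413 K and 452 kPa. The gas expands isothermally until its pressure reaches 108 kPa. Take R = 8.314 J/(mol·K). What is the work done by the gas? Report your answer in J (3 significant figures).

Isothermal process: W = nRT ln(V₂/V₁) = nRT ln(P₁/P₂).
W = (1.31)(8.314)(413) × ln(452/108)
  = 4498 × ln(4.185) = 4498 × 1.432
W_by_gas = 6439 J.

W ≈ 6440 J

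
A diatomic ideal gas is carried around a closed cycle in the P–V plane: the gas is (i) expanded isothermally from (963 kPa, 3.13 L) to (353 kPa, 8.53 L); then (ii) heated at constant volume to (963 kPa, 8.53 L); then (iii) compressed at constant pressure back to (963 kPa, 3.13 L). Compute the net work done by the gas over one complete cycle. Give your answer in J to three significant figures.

Leg (i): W = PᵢVᵢ ln(V_f/Vᵢ) = (3014) ln(8.53/3.13) = 3022 J.
Leg (ii): W = 0.
Leg (iii): W = PΔV = (963)(3.13 − 8.53) = -5200 J.
W_net = 3022 − 5200 = -2178 J.

W_net ≈ -2180 J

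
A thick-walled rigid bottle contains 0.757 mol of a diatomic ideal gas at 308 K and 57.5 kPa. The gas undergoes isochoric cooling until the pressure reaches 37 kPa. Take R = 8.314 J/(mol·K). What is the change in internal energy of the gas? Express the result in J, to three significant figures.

ΔU ≈ -1730 J

Constant volume ⇒ W = 0, so Q = ΔU = nCᵥΔT with Cᵥ = 5R/2 = 20.79 J/(mol·K).
At constant V, T₂/T₁ = P₂/P₁ ⇒ ΔT = T₁(P₂/P₁ − 1) = 308·(37/57.5 − 1) = -109.8 K.
ΔU = (0.757)(20.79)(-109.8) = -1728 J.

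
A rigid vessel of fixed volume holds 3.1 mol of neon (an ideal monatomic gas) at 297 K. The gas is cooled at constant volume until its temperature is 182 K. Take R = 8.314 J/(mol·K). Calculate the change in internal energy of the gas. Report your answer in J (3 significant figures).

Constant volume ⇒ W = 0, so Q = ΔU = nCᵥΔT with Cᵥ = 3R/2 = 12.47 J/(mol·K).
ΔU = (3.1)(12.47)(182 − 297) = -4446 J.

ΔU ≈ -4450 J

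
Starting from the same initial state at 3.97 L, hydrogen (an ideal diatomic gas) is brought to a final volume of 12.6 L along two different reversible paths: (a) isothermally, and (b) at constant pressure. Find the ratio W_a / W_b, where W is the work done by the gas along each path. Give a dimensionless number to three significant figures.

Path (a) isothermal: W = P₁V₁ ln(V₂/V₁) → W_a/(P₁V₁) = 1.155.
Path (b) isobaric: W = P₁(V₂ − V₁) → W_b/(P₁V₁) = 2.174.
W_a / W_b = 1.155 / 2.174 = 0.5313.

W_a / W_b ≈ 0.531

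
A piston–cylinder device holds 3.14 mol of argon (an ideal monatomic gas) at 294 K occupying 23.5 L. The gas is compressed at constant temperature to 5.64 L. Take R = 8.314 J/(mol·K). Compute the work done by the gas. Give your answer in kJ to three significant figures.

W ≈ -11.0 kJ

Isothermal: W = nRT ln(V₂/V₁).
W = (3.14)(8.314)(294) × ln(5.64/23.5)
  = 7675 × -1.427
W_by_gas = -10953 J.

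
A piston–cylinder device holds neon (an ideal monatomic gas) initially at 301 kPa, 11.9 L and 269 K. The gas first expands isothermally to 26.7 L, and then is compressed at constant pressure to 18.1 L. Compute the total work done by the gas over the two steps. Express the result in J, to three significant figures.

Step 1 (isothermal): W = P₁V₁ ln(V₂/V₁) = (3582) ln(26.7/11.9) = 2895 J.
After step 1: P = 134.2 kPa, V = 26.7 L, T = 269 K.
Step 2 (isobaric): W = PΔV = (134.2 kPa)(18.1 − 26.7 L) = -1154 J.
W_total = 2895 − 1154 = 1741 J.

W_total ≈ 1740 J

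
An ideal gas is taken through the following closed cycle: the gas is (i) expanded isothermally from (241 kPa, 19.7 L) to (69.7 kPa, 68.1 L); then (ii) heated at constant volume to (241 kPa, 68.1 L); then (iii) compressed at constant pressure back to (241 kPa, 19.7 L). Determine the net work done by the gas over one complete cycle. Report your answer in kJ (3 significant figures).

Leg (i): W = PᵢVᵢ ln(V_f/Vᵢ) = (4748) ln(68.1/19.7) = 5889 J.
Leg (ii): W = 0.
Leg (iii): W = PΔV = (241)(19.7 − 68.1) = -11664 J.
W_net = 5889 − 11664 = -5776 J.

W_net ≈ -5.78 kJ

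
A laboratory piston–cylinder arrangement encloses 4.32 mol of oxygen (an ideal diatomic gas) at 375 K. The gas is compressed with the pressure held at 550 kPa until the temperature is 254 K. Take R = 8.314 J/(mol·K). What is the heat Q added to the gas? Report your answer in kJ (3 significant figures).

Isobaric: W = nRΔT = (4.32)(8.314)(-121) = -4346 J.
ΔU = nCᵥΔT with Cᵥ = 5R/2: ΔU = (4.32)(20.79)(-121) = -10865 J.
Q = ΔU + W = -10865 − 4346 = -15211 J.

Q ≈ -15.2 kJ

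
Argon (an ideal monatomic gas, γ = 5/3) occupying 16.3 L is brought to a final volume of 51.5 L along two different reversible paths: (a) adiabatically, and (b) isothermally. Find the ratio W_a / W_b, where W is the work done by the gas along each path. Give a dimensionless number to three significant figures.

W_a / W_b ≈ 0.698

Path (a) adiabatic: W = P₁V₁(1 − (V₁/V₂)^(γ−1))/(γ−1) → W_a/(P₁V₁) = 0.8034.
Path (b) isothermal: W = P₁V₁ ln(V₂/V₁) → W_b/(P₁V₁) = 1.15.
W_a / W_b = 0.8034 / 1.15 = 0.6983.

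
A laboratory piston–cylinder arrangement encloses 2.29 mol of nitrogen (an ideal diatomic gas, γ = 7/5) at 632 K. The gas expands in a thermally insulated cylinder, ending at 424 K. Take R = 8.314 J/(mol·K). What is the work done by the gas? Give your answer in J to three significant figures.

W ≈ 9900 J

Adiabatic ⇒ Q = 0, so W_by = −ΔU = nCᵥ(T₁ − T₂).
Cᵥ = 5R/2 = 20.79 J/(mol·K).
W = (2.29)(20.79)(632 − 424) = 9900 J.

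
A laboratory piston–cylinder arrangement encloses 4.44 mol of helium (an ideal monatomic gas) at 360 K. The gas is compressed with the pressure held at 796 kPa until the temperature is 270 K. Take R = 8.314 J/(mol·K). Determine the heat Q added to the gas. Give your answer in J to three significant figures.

Isobaric: W = nRΔT = (4.44)(8.314)(-90) = -3322 J.
ΔU = nCᵥΔT with Cᵥ = 3R/2: ΔU = (4.44)(12.47)(-90) = -4983 J.
Q = ΔU + W = -4983 − 3322 = -8306 J.

Q ≈ -8310 J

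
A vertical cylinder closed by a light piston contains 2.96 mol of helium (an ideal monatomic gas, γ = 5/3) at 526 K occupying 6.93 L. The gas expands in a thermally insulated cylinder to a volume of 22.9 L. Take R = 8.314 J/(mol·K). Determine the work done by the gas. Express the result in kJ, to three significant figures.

W ≈ 10.7 kJ

Adiabatic: TV^(γ−1) = const with γ = 5/3.
T₂ = T₁ (V₁/V₂)^(γ−1) = 526 × (6.93/22.9)^0.667 = 526 × 0.4507 = 237.1 K.
W_by = nCᵥ(T₁ − T₂) = (2.96)(12.47)(526 − 237.1) = 10665 J.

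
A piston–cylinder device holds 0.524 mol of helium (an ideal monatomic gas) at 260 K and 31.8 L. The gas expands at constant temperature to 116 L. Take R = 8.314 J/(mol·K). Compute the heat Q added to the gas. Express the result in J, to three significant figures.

Q ≈ 1470 J

Isothermal ⇒ ΔU = 0, so Q = W = nRT ln(V₂/V₁).
Q = (0.524)(8.314)(260) ln(116/31.8) = 1133 × 1.294 = 1466 J.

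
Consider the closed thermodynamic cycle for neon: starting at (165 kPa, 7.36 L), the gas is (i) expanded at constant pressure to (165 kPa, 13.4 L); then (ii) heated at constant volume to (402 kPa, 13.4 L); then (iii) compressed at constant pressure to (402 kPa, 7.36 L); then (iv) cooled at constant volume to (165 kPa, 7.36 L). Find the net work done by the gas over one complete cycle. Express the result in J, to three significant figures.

W_net ≈ -1430 J

Constant-volume legs do no work.
W(i) = (165)(13.4 − 7.36) = 996.6 J; W(iii) = (402)(7.36 − 13.4) = -2428 J.
W_net = 996.6 − 2428 = -1431 J (the counter-clockwise enclosed area).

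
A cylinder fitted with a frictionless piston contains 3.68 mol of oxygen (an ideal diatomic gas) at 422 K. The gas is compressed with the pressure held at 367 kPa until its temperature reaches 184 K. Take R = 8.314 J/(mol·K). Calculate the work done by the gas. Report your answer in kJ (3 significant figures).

Isobaric: W = P ΔV = nR ΔT.
W = (3.68)(8.314)(184 − 422) = -7282 J.

W ≈ -7.28 kJ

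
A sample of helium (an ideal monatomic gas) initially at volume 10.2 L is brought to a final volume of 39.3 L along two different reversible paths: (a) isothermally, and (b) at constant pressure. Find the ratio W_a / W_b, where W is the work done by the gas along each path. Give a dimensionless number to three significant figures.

Path (a) isothermal: W = P₁V₁ ln(V₂/V₁) → W_a/(P₁V₁) = 1.349.
Path (b) isobaric: W = P₁(V₂ − V₁) → W_b/(P₁V₁) = 2.853.
W_a / W_b = 1.349 / 2.853 = 0.4728.

W_a / W_b ≈ 0.473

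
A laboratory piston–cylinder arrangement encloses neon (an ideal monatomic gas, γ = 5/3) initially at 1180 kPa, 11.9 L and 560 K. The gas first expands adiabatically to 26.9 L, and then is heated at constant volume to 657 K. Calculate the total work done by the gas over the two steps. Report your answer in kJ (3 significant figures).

W_total ≈ 8.83 kJ

Step 1 (adiabatic): W = (P₁V₁ − P₂V₂)/(γ−1) = (14042 − 8153)/0.667 = 8834 J.
Step 2 (isochoric): W = 0 (constant volume).
W_total = 8834 + 0 = 8834 J.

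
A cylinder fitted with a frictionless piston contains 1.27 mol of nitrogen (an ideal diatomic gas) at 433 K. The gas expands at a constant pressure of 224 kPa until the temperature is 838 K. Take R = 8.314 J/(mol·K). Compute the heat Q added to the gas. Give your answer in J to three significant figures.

Isobaric: W = nRΔT = (1.27)(8.314)(405) = 4276 J.
ΔU = nCᵥΔT with Cᵥ = 5R/2: ΔU = (1.27)(20.79)(405) = 10691 J.
Q = ΔU + W = 10691 + 4276 = 14967 J.

Q ≈ 15000 J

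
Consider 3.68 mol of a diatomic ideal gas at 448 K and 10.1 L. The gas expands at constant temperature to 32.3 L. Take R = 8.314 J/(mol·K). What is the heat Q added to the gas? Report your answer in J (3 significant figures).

Q ≈ 15900 J

Isothermal ⇒ ΔU = 0, so Q = W = nRT ln(V₂/V₁).
Q = (3.68)(8.314)(448) ln(32.3/10.1) = 13707 × 1.163 = 15935 J.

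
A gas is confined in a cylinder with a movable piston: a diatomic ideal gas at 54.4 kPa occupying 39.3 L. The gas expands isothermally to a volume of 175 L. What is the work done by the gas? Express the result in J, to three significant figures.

Isothermal: W = nRT ln(V₂/V₁) = P₁V₁ ln(V₂/V₁).
P₁V₁ = (54.4 kPa)(39.3 L) = 2138 J.
W = 2138 × ln(175/39.3) = 2138 × 1.494
W_by_gas = 3193 J.

W ≈ 3190 J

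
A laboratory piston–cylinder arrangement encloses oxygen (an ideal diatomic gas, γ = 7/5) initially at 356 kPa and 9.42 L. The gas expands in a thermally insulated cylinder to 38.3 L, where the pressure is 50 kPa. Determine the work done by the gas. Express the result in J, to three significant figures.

Adiabatic: W = (P₁V₁ − P₂V₂)/(γ − 1) with γ = 7/5.
P₁V₁ = 3354 J, P₂V₂ = 1915 J.
W = (3354 − 1915) / 0.4 = 3596 J.

W ≈ 3600 J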